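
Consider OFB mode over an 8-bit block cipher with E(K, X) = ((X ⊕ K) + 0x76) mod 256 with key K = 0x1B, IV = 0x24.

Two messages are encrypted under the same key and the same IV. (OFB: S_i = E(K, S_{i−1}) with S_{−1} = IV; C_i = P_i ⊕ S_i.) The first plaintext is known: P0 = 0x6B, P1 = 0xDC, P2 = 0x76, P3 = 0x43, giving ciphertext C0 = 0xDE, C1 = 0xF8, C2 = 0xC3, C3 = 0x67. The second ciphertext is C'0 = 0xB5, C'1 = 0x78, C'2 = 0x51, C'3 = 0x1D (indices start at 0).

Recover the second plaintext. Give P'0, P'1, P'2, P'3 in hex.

In OFB with a reused IV, both messages share the same keystream S_i, so C_i ⊕ C'_i = P_i ⊕ P'_i and thus P'_i = P_i ⊕ C_i ⊕ C'_i.
P'0: 0x6B ⊕ 0xDE ⊕ 0xB5 = 0x00.
P'1: 0xDC ⊕ 0xF8 ⊕ 0x78 = 0x5C.
P'2: 0x76 ⊕ 0xC3 ⊕ 0x51 = 0xE4.
P'3: 0x43 ⊕ 0x67 ⊕ 0x1D = 0x39.

P'0 = 0x00, P'1 = 0x5C, P'2 = 0xE4, P'3 = 0x39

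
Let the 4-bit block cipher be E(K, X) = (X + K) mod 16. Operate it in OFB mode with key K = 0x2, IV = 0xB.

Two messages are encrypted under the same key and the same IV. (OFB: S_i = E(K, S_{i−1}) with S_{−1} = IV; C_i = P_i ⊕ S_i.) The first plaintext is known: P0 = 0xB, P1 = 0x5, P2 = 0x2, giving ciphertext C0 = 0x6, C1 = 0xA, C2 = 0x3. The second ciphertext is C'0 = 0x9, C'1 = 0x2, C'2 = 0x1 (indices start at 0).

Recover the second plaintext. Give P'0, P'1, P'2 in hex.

P'0 = 0x4, P'1 = 0xD, P'2 = 0x0

In OFB with a reused IV, both messages share the same keystream S_i, so C_i ⊕ C'_i = P_i ⊕ P'_i and thus P'_i = P_i ⊕ C_i ⊕ C'_i.
P'0: 0xB ⊕ 0x6 ⊕ 0x9 = 0x4.
P'1: 0x5 ⊕ 0xA ⊕ 0x2 = 0xD.
P'2: 0x2 ⊕ 0x3 ⊕ 0x1 = 0x0.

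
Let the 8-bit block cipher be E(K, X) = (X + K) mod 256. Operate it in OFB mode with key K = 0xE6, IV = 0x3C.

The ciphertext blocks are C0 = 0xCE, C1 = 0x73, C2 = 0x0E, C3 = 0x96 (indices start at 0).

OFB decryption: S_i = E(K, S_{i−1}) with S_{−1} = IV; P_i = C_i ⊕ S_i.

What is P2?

P2 = 0xE0

P0: S = E(K, 0x3C) = 0x22; 0xCE ⊕ 0x22 = 0xEC.
P1: S = E(K, 0x22) = 0x08; 0x73 ⊕ 0x08 = 0x7B.
P2: S = E(K, 0x08) = 0xEE; 0x0E ⊕ 0xEE = 0xE0.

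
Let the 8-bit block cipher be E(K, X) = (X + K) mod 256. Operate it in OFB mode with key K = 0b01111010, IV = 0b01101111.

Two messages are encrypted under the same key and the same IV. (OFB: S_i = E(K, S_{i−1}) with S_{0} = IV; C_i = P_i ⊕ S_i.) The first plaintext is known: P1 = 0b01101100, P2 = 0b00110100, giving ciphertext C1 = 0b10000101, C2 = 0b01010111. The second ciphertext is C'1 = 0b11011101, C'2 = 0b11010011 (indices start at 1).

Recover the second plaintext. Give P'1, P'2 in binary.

P'1 = 0b00110100, P'2 = 0b10110000

In OFB with a reused IV, both messages share the same keystream S_i, so C_i ⊕ C'_i = P_i ⊕ P'_i and thus P'_i = P_i ⊕ C_i ⊕ C'_i.
P'1: 0b01101100 ⊕ 0b10000101 ⊕ 0b11011101 = 0b00110100.
P'2: 0b00110100 ⊕ 0b01010111 ⊕ 0b11010011 = 0b10110000.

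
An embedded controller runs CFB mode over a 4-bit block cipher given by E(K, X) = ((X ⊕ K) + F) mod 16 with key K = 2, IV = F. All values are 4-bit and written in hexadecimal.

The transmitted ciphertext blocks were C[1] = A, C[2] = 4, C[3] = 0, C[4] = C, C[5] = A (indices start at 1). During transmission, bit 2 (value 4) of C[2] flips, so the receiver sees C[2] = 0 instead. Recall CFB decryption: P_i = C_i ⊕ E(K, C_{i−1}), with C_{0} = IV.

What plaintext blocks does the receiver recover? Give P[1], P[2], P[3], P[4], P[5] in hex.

P[1] = 6, P[2] = 7, P[3] = 1, P[4] = D, P[5] = 7

Only C[2] changed, to 0. In CFB, a change in C_i flips the same bit in P_i and garbles P_{i+1}. Decrypting the received ciphertext:
P[1]: E(K, F) = C; A ⊕ C = 6.
P[2]: E(K, A) = 7; 0 ⊕ 7 = 7.
P[3]: E(K, 0) = 1; 0 ⊕ 1 = 1.
P[4]: E(K, 0) = 1; C ⊕ 1 = D.
P[5]: E(K, C) = D; A ⊕ D = 7.
Blocks that differ from the original plaintext: P[2], P[3].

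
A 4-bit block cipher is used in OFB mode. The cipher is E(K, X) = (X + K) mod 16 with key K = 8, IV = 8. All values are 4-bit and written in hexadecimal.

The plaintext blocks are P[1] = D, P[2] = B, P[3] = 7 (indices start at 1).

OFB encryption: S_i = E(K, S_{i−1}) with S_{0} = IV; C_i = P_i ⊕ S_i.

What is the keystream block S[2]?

C[1]: S = E(K, 8) = 0; D ⊕ 0 = D.
C[2]: S = E(K, 0) = 8; B ⊕ 8 = 3.
So S[2] = 8.

8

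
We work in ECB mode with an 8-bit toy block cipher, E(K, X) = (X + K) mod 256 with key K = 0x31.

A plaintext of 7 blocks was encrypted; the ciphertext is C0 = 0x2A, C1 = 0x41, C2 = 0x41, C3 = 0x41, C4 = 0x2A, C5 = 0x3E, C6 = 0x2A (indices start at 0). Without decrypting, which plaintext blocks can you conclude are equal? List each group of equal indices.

ECB encrypts each block independently with the same key, so equal ciphertext blocks imply equal plaintext blocks.
C0 = C4 = C6 = 0x2A, so P0 = P4 = P6.
C1 = C2 = C3 = 0x41, so P1 = P2 = P3.

P0 = P4 = P6; P1 = P2 = P3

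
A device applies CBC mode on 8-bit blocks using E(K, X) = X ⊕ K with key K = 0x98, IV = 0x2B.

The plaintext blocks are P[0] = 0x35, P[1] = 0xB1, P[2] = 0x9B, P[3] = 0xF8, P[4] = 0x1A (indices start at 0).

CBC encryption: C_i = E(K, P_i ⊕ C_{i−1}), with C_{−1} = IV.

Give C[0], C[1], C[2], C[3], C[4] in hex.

C[0]: P[0] ⊕ 0x2B = 0x1E; E(K, 0x1E) = 0x86.
C[1]: P[1] ⊕ 0x86 = 0x37; E(K, 0x37) = 0xAF.
C[2]: P[2] ⊕ 0xAF = 0x34; E(K, 0x34) = 0xAC.
C[3]: P[3] ⊕ 0xAC = 0x54; E(K, 0x54) = 0xCC.
C[4]: P[4] ⊕ 0xCC = 0xD6; E(K, 0xD6) = 0x4E.

C[0] = 0x86, C[1] = 0xAF, C[2] = 0xAC, C[3] = 0xCC, C[4] = 0x4E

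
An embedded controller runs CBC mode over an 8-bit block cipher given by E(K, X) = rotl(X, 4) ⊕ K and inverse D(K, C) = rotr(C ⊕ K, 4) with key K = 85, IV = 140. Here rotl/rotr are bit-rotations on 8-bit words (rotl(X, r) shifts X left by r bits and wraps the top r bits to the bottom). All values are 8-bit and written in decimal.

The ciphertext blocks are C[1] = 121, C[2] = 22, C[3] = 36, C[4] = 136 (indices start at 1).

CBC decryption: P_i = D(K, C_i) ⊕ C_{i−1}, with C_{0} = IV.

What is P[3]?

P[3]: D(K, 36) = 23; 23 ⊕ 22 = 1.

P[3] = 1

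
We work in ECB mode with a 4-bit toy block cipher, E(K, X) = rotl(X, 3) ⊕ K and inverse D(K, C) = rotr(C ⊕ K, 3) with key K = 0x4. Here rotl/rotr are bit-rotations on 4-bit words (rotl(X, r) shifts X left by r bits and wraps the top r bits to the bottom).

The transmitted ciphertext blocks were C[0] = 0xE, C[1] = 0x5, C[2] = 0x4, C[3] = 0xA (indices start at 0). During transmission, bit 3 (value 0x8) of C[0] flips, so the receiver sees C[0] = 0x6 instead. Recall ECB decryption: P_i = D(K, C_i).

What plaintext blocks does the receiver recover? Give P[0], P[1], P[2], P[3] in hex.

P[0] = 0x4, P[1] = 0x2, P[2] = 0x0, P[3] = 0xD

Only C[0] changed, to 0x6. In ECB, a change in C_i affects only P_i. Decrypting the received ciphertext:
P[0]: D(K, 0x6) = 0x4.
P[1]: D(K, 0x5) = 0x2.
P[2]: D(K, 0x4) = 0x0.
P[3]: D(K, 0xA) = 0xD.
Blocks that differ from the original plaintext: P[0].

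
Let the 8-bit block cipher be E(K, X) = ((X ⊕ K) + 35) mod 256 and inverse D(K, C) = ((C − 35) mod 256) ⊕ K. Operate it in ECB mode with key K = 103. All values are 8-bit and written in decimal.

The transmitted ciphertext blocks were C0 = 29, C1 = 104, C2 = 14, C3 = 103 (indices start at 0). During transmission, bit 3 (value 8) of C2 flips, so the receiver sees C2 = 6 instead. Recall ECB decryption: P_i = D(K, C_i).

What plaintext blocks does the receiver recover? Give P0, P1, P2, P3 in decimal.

Only C2 changed, to 6. In ECB, a change in C_i affects only P_i. Decrypting the received ciphertext:
P0: D(K, 29) = 157.
P1: D(K, 104) = 34.
P2: D(K, 6) = 132.
P3: D(K, 103) = 35.
Blocks that differ from the original plaintext: P2.

P0 = 157, P1 = 34, P2 = 132, P3 = 35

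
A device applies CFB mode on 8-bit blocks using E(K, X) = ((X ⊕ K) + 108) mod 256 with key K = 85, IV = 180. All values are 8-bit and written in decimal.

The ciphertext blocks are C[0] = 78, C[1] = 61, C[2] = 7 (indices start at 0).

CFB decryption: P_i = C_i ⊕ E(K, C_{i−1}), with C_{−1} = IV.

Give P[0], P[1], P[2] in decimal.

P[0]: E(K, 180) = 77; 78 ⊕ 77 = 3.
P[1]: E(K, 78) = 135; 61 ⊕ 135 = 186.
P[2]: E(K, 61) = 212; 7 ⊕ 212 = 211.

P[0] = 3, P[1] = 186, P[2] = 211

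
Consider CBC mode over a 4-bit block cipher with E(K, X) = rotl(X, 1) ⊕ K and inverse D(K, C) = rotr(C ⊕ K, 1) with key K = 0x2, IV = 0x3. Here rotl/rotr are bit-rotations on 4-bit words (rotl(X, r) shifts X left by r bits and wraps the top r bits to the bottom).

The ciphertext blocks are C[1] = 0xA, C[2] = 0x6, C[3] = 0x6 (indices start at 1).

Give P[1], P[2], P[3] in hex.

P[1] = 0x7, P[2] = 0x8, P[3] = 0x4

CBC decryption: P_i = D(K, C_i) ⊕ C_{i−1}, with C_{0} = IV.
P[1]: D(K, 0xA) = 0x4; 0x4 ⊕ 0x3 = 0x7.
P[2]: D(K, 0x6) = 0x2; 0x2 ⊕ 0xA = 0x8.
P[3]: D(K, 0x6) = 0x2; 0x2 ⊕ 0x6 = 0x4.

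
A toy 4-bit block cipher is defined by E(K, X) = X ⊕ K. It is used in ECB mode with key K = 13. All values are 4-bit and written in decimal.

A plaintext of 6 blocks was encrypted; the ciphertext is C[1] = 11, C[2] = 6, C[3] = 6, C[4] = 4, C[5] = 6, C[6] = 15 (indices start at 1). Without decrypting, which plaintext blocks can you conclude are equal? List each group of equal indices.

ECB encrypts each block independently with the same key, so equal ciphertext blocks imply equal plaintext blocks.
C[2] = C[3] = C[5] = 6, so P[2] = P[3] = P[5].

P[2] = P[3] = P[5]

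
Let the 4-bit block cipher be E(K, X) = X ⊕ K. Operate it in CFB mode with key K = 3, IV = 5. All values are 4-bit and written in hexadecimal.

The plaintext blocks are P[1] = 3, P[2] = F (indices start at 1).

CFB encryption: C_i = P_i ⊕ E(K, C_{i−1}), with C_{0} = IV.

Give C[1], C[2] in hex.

C[1]: E(K, 5) = 6; 3 ⊕ 6 = 5.
C[2]: E(K, 5) = 6; F ⊕ 6 = 9.

C[1] = 5, C[2] = 9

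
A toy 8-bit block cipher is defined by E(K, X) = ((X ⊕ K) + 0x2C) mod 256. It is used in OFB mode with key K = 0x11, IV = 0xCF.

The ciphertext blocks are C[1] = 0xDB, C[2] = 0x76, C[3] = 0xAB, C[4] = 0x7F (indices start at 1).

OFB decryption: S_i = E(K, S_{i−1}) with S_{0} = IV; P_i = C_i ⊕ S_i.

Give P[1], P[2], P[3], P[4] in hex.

P[1]: S = E(K, 0xCF) = 0x0A; 0xDB ⊕ 0x0A = 0xD1.
P[2]: S = E(K, 0x0A) = 0x47; 0x76 ⊕ 0x47 = 0x31.
P[3]: S = E(K, 0x47) = 0x82; 0xAB ⊕ 0x82 = 0x29.
P[4]: S = E(K, 0x82) = 0xBF; 0x7F ⊕ 0xBF = 0xC0.

P[1] = 0xD1, P[2] = 0x31, P[3] = 0x29, P[4] = 0xC0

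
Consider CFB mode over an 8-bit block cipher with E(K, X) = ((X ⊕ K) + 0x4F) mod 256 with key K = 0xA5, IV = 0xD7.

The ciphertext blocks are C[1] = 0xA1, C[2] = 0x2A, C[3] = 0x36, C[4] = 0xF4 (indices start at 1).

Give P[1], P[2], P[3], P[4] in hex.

P[1] = 0x60, P[2] = 0x79, P[3] = 0xE8, P[4] = 0x16

CFB decryption: P_i = C_i ⊕ E(K, C_{i−1}), with C_{0} = IV.
P[1]: E(K, 0xD7) = 0xC1; 0xA1 ⊕ 0xC1 = 0x60.
P[2]: E(K, 0xA1) = 0x53; 0x2A ⊕ 0x53 = 0x79.
P[3]: E(K, 0x2A) = 0xDE; 0x36 ⊕ 0xDE = 0xE8.
P[4]: E(K, 0x36) = 0xE2; 0xF4 ⊕ 0xE2 = 0x16.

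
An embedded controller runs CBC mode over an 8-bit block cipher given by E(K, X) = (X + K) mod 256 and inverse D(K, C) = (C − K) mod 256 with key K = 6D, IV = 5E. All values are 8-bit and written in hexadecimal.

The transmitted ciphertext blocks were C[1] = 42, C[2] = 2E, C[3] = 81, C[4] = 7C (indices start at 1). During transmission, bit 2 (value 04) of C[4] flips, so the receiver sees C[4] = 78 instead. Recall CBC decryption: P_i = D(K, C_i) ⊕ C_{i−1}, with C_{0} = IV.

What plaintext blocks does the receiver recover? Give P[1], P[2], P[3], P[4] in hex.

Only C[4] changed, to 78. In CBC, a change in C_i garbles P_i and flips the same bit in P_{i+1}. Decrypting the received ciphertext:
P[1]: D(K, 42) = D5; D5 ⊕ 5E = 8B.
P[2]: D(K, 2E) = C1; C1 ⊕ 42 = 83.
P[3]: D(K, 81) = 14; 14 ⊕ 2E = 3A.
P[4]: D(K, 78) = 0B; 0B ⊕ 81 = 8A.
Blocks that differ from the original plaintext: P[4].

P[1] = 8B, P[2] = 83, P[3] = 3A, P[4] = 8A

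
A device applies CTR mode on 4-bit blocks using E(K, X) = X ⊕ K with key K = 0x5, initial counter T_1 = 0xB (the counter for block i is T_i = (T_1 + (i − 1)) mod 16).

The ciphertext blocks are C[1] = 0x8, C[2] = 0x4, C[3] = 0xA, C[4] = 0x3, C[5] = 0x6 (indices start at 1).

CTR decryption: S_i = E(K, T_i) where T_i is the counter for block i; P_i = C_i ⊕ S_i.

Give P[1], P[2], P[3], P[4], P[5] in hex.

P[1]: T = 0xB, S = E(K, T) = 0xE; 0x8 ⊕ 0xE = 0x6.
P[2]: T = 0xC, S = E(K, T) = 0x9; 0x4 ⊕ 0x9 = 0xD.
P[3]: T = 0xD, S = E(K, T) = 0x8; 0xA ⊕ 0x8 = 0x2.
P[4]: T = 0xE, S = E(K, T) = 0xB; 0x3 ⊕ 0xB = 0x8.
P[5]: T = 0xF, S = E(K, T) = 0xA; 0x6 ⊕ 0xA = 0xC.

P[1] = 0x6, P[2] = 0xD, P[3] = 0x2, P[4] = 0x8, P[5] = 0xC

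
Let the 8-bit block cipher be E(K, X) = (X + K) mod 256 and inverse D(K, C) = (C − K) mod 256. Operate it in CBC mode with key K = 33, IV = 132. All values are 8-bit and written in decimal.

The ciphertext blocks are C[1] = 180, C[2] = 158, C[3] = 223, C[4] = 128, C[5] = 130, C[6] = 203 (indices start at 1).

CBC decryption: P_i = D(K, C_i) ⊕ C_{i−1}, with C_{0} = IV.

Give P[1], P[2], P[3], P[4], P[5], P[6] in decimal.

P[1] = 23, P[2] = 201, P[3] = 32, P[4] = 128, P[5] = 225, P[6] = 40

P[1]: D(K, 180) = 147; 147 ⊕ 132 = 23.
P[2]: D(K, 158) = 125; 125 ⊕ 180 = 201.
P[3]: D(K, 223) = 190; 190 ⊕ 158 = 32.
P[4]: D(K, 128) = 95; 95 ⊕ 223 = 128.
P[5]: D(K, 130) = 97; 97 ⊕ 128 = 225.
P[6]: D(K, 203) = 170; 170 ⊕ 130 = 40.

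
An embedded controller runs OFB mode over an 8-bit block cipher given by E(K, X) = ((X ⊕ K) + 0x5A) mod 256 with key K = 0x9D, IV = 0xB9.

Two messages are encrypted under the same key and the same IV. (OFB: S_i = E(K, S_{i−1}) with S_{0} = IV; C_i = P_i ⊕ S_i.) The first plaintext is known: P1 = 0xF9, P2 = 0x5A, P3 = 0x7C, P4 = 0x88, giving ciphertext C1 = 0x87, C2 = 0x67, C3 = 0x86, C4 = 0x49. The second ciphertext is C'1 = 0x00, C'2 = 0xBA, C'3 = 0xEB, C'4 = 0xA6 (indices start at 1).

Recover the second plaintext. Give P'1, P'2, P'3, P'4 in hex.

P'1 = 0x7E, P'2 = 0x87, P'3 = 0x11, P'4 = 0x67

In OFB with a reused IV, both messages share the same keystream S_i, so C_i ⊕ C'_i = P_i ⊕ P'_i and thus P'_i = P_i ⊕ C_i ⊕ C'_i.
P'1: 0xF9 ⊕ 0x87 ⊕ 0x00 = 0x7E.
P'2: 0x5A ⊕ 0x67 ⊕ 0xBA = 0x87.
P'3: 0x7C ⊕ 0x86 ⊕ 0xEB = 0x11.
P'4: 0x88 ⊕ 0x49 ⊕ 0xA6 = 0x67.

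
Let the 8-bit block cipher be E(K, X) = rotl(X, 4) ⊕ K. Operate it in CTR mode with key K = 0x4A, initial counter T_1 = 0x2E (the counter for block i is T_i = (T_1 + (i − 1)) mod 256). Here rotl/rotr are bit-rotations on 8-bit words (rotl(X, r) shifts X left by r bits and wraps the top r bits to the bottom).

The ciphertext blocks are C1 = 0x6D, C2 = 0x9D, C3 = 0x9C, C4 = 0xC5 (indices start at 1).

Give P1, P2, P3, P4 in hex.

P1 = 0xC5, P2 = 0x25, P3 = 0xD5, P4 = 0x9C

CTR decryption: S_i = E(K, T_i) where T_i is the counter for block i; P_i = C_i ⊕ S_i.
P1: T = 0x2E, S = E(K, T) = 0xA8; 0x6D ⊕ 0xA8 = 0xC5.
P2: T = 0x2F, S = E(K, T) = 0xB8; 0x9D ⊕ 0xB8 = 0x25.
P3: T = 0x30, S = E(K, T) = 0x49; 0x9C ⊕ 0x49 = 0xD5.
P4: T = 0x31, S = E(K, T) = 0x59; 0xC5 ⊕ 0x59 = 0x9C.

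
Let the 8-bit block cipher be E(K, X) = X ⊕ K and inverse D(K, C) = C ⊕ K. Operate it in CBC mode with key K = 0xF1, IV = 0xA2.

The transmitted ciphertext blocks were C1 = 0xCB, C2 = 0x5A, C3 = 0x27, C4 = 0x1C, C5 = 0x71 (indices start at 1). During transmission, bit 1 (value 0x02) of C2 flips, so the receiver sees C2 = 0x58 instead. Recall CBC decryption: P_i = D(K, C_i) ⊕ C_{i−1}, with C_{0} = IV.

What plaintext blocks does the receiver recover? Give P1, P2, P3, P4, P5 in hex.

P1 = 0x98, P2 = 0x62, P3 = 0x8E, P4 = 0xCA, P5 = 0x9C

Only C2 changed, to 0x58. In CBC, a change in C_i garbles P_i and flips the same bit in P_{i+1}. Decrypting the received ciphertext:
P1: D(K, 0xCB) = 0x3A; 0x3A ⊕ 0xA2 = 0x98.
P2: D(K, 0x58) = 0xA9; 0xA9 ⊕ 0xCB = 0x62.
P3: D(K, 0x27) = 0xD6; 0xD6 ⊕ 0x58 = 0x8E.
P4: D(K, 0x1C) = 0xED; 0xED ⊕ 0x27 = 0xCA.
P5: D(K, 0x71) = 0x80; 0x80 ⊕ 0x1C = 0x9C.
Blocks that differ from the original plaintext: P2, P3.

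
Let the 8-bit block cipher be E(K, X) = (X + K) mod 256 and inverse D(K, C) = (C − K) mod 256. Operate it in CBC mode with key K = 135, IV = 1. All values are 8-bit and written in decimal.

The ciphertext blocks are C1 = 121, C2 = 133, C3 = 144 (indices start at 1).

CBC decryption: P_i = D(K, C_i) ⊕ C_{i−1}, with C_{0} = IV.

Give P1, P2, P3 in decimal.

P1: D(K, 121) = 242; 242 ⊕ 1 = 243.
P2: D(K, 133) = 254; 254 ⊕ 121 = 135.
P3: D(K, 144) = 9; 9 ⊕ 133 = 140.

P1 = 243, P2 = 135, P3 = 140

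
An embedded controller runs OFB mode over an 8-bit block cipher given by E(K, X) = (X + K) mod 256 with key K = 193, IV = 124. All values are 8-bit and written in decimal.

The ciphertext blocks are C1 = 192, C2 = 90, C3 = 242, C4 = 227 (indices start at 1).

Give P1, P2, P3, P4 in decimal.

OFB decryption: S_i = E(K, S_{i−1}) with S_{0} = IV; P_i = C_i ⊕ S_i.
P1: S = E(K, 124) = 61; 192 ⊕ 61 = 253.
P2: S = E(K, 61) = 254; 90 ⊕ 254 = 164.
P3: S = E(K, 254) = 191; 242 ⊕ 191 = 77.
P4: S = E(K, 191) = 128; 227 ⊕ 128 = 99.

P1 = 253, P2 = 164, P3 = 77, P4 = 99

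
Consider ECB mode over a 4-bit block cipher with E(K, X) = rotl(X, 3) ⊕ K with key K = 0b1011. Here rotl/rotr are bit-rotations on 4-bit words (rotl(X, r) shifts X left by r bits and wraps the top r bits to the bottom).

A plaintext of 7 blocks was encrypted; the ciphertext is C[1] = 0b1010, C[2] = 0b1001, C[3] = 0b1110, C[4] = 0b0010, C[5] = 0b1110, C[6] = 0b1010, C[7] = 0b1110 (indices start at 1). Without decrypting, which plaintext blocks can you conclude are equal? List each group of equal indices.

P[1] = P[6]; P[3] = P[5] = P[7]

ECB encrypts each block independently with the same key, so equal ciphertext blocks imply equal plaintext blocks.
C[1] = C[6] = 0b1010, so P[1] = P[6].
C[3] = C[5] = C[7] = 0b1110, so P[3] = P[5] = P[7].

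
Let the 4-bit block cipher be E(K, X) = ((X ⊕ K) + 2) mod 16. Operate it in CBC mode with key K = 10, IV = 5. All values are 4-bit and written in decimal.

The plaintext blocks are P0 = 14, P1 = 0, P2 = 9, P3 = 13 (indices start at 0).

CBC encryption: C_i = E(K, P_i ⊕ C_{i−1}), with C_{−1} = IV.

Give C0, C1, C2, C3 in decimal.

C0 = 3, C1 = 11, C2 = 10, C3 = 15

C0: P0 ⊕ 5 = 11; E(K, 11) = 3.
C1: P1 ⊕ 3 = 3; E(K, 3) = 11.
C2: P2 ⊕ 11 = 2; E(K, 2) = 10.
C3: P3 ⊕ 10 = 7; E(K, 7) = 15.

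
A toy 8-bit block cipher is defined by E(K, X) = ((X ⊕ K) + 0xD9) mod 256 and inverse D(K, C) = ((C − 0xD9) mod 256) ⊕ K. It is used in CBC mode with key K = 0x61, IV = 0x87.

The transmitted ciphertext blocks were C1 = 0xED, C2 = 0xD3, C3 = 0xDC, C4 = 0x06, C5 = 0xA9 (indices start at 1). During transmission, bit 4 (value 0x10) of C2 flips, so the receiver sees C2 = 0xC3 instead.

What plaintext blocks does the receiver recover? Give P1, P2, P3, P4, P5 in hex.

CBC decryption: P_i = D(K, C_i) ⊕ C_{i−1}, with C_{0} = IV.
Only C2 changed, to 0xC3. In CBC, a change in C_i garbles P_i and flips the same bit in P_{i+1}. Decrypting the received ciphertext:
P1: D(K, 0xED) = 0x75; 0x75 ⊕ 0x87 = 0xF2.
P2: D(K, 0xC3) = 0x8B; 0x8B ⊕ 0xED = 0x66.
P3: D(K, 0xDC) = 0x62; 0x62 ⊕ 0xC3 = 0xA1.
P4: D(K, 0x06) = 0x4C; 0x4C ⊕ 0xDC = 0x90.
P5: D(K, 0xA9) = 0xB1; 0xB1 ⊕ 0x06 = 0xB7.
Blocks that differ from the original plaintext: P2, P3.

P1 = 0xF2, P2 = 0x66, P3 = 0xA1, P4 = 0x90, P5 = 0xB7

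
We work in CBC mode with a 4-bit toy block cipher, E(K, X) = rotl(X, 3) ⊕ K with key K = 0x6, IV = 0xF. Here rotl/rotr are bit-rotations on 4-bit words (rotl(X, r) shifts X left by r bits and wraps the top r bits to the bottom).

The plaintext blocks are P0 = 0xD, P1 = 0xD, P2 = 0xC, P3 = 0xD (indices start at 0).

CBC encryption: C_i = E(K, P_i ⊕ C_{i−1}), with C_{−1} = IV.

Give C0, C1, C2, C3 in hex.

C0 = 0x7, C1 = 0x3, C2 = 0x9, C3 = 0x4

C0: P0 ⊕ 0xF = 0x2; E(K, 0x2) = 0x7.
C1: P1 ⊕ 0x7 = 0xA; E(K, 0xA) = 0x3.
C2: P2 ⊕ 0x3 = 0xF; E(K, 0xF) = 0x9.
C3: P3 ⊕ 0x9 = 0x4; E(K, 0x4) = 0x4.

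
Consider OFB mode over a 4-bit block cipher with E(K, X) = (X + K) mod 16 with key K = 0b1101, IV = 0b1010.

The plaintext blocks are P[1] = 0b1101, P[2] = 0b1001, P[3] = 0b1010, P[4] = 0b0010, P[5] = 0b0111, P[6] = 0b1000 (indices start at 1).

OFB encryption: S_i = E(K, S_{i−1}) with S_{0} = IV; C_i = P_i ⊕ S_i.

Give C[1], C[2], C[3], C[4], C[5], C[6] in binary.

C[1] = 0b1010, C[2] = 0b1101, C[3] = 0b1011, C[4] = 0b1100, C[5] = 0b1100, C[6] = 0b0000

C[1]: S = E(K, 0b1010) = 0b0111; 0b1101 ⊕ 0b0111 = 0b1010.
C[2]: S = E(K, 0b0111) = 0b0100; 0b1001 ⊕ 0b0100 = 0b1101.
C[3]: S = E(K, 0b0100) = 0b0001; 0b1010 ⊕ 0b0001 = 0b1011.
C[4]: S = E(K, 0b0001) = 0b1110; 0b0010 ⊕ 0b1110 = 0b1100.
C[5]: S = E(K, 0b1110) = 0b1011; 0b0111 ⊕ 0b1011 = 0b1100.
C[6]: S = E(K, 0b1011) = 0b1000; 0b1000 ⊕ 0b1000 = 0b0000.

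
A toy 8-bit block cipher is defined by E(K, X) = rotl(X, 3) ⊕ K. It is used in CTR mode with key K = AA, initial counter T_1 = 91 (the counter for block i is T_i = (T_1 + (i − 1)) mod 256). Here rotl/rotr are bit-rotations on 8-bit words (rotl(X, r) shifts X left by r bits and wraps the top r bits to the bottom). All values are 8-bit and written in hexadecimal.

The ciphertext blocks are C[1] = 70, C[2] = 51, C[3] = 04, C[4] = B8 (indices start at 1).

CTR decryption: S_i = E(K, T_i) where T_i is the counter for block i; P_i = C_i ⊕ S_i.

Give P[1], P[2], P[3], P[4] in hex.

P[1] = 56, P[2] = 6F, P[3] = 32, P[4] = B6

P[1]: T = 91, S = E(K, T) = 26; 70 ⊕ 26 = 56.
P[2]: T = 92, S = E(K, T) = 3E; 51 ⊕ 3E = 6F.
P[3]: T = 93, S = E(K, T) = 36; 04 ⊕ 36 = 32.
P[4]: T = 94, S = E(K, T) = 0E; B8 ⊕ 0E = B6.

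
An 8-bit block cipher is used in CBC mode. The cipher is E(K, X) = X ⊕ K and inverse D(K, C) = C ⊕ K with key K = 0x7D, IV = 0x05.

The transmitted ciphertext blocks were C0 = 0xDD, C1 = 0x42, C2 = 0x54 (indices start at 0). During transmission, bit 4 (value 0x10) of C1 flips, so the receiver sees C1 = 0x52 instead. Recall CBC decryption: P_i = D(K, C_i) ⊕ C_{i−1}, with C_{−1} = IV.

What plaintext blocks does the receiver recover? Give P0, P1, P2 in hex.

Only C1 changed, to 0x52. In CBC, a change in C_i garbles P_i and flips the same bit in P_{i+1}. Decrypting the received ciphertext:
P0: D(K, 0xDD) = 0xA0; 0xA0 ⊕ 0x05 = 0xA5.
P1: D(K, 0x52) = 0x2F; 0x2F ⊕ 0xDD = 0xF2.
P2: D(K, 0x54) = 0x29; 0x29 ⊕ 0x52 = 0x7B.
Blocks that differ from the original plaintext: P1, P2.

P0 = 0xA5, P1 = 0xF2, P2 = 0x7B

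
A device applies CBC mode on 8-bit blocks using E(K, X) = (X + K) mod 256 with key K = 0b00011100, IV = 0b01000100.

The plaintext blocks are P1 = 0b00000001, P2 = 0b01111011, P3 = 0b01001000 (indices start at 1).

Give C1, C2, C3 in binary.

CBC encryption: C_i = E(K, P_i ⊕ C_{i−1}), with C_{0} = IV.
C1: P1 ⊕ 0b01000100 = 0b01000101; E(K, 0b01000101) = 0b01100001.
C2: P2 ⊕ 0b01100001 = 0b00011010; E(K, 0b00011010) = 0b00110110.
C3: P3 ⊕ 0b00110110 = 0b01111110; E(K, 0b01111110) = 0b10011010.

C1 = 0b01100001, C2 = 0b00110110, C3 = 0b10011010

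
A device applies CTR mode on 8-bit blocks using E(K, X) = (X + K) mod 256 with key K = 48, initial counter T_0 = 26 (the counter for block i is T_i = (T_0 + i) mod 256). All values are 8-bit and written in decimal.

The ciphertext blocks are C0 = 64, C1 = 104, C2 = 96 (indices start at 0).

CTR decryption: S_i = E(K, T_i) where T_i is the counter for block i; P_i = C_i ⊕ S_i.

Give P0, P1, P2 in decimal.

P0 = 10, P1 = 35, P2 = 44

P0: T = 26, S = E(K, T) = 74; 64 ⊕ 74 = 10.
P1: T = 27, S = E(K, T) = 75; 104 ⊕ 75 = 35.
P2: T = 28, S = E(K, T) = 76; 96 ⊕ 76 = 44.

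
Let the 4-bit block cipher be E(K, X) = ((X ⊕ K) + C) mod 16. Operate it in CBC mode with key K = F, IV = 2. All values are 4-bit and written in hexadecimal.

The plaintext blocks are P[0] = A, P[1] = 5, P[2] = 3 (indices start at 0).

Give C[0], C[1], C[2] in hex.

CBC encryption: C_i = E(K, P_i ⊕ C_{i−1}), with C_{−1} = IV.
C[0]: P[0] ⊕ 2 = 8; E(K, 8) = 3.
C[1]: P[1] ⊕ 3 = 6; E(K, 6) = 5.
C[2]: P[2] ⊕ 5 = 6; E(K, 6) = 5.

C[0] = 3, C[1] = 5, C[2] = 5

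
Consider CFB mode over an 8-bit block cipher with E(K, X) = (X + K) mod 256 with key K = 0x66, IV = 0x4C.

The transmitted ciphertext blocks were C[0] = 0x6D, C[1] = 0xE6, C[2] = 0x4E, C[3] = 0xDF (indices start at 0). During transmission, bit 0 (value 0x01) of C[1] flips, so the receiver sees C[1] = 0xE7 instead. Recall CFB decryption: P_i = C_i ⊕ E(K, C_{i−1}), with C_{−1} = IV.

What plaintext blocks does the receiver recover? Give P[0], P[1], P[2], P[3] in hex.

P[0] = 0xDF, P[1] = 0x34, P[2] = 0x03, P[3] = 0x6B

Only C[1] changed, to 0xE7. In CFB, a change in C_i flips the same bit in P_i and garbles P_{i+1}. Decrypting the received ciphertext:
P[0]: E(K, 0x4C) = 0xB2; 0x6D ⊕ 0xB2 = 0xDF.
P[1]: E(K, 0x6D) = 0xD3; 0xE7 ⊕ 0xD3 = 0x34.
P[2]: E(K, 0xE7) = 0x4D; 0x4E ⊕ 0x4D = 0x03.
P[3]: E(K, 0x4E) = 0xB4; 0xDF ⊕ 0xB4 = 0x6B.
Blocks that differ from the original plaintext: P[1], P[2].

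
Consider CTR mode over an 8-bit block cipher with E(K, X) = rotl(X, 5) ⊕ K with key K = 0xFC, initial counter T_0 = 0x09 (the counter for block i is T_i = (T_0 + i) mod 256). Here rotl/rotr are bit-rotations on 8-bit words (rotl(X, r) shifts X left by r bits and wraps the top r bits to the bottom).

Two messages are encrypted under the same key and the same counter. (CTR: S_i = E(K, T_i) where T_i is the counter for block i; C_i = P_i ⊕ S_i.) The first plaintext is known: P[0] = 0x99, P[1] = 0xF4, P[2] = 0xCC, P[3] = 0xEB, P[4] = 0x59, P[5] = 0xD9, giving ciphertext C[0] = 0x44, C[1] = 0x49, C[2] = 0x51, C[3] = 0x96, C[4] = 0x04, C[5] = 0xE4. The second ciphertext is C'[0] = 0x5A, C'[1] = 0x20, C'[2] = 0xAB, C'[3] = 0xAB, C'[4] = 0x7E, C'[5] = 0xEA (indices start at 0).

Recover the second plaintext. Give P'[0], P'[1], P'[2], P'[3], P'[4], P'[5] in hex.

P'[0] = 0x87, P'[1] = 0x9D, P'[2] = 0x36, P'[3] = 0xD6, P'[4] = 0x23, P'[5] = 0xD7

In CTR with a reused counter, both messages share the same keystream S_i, so C_i ⊕ C'_i = P_i ⊕ P'_i and thus P'_i = P_i ⊕ C_i ⊕ C'_i.
P'[0]: 0x99 ⊕ 0x44 ⊕ 0x5A = 0x87.
P'[1]: 0xF4 ⊕ 0x49 ⊕ 0x20 = 0x9D.
P'[2]: 0xCC ⊕ 0x51 ⊕ 0xAB = 0x36.
P'[3]: 0xEB ⊕ 0x96 ⊕ 0xAB = 0xD6.
P'[4]: 0x59 ⊕ 0x04 ⊕ 0x7E = 0x23.
P'[5]: 0xD9 ⊕ 0xE4 ⊕ 0xEA = 0xD7.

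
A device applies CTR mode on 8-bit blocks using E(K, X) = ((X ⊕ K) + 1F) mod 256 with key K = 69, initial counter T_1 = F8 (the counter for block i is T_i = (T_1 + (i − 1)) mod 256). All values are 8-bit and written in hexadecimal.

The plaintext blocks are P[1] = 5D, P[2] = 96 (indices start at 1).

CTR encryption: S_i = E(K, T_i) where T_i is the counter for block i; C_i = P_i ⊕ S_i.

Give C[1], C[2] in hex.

C[1]: T = F8, S = E(K, T) = B0; 5D ⊕ B0 = ED.
C[2]: T = F9, S = E(K, T) = AF; 96 ⊕ AF = 39.

C[1] = ED, C[2] = 39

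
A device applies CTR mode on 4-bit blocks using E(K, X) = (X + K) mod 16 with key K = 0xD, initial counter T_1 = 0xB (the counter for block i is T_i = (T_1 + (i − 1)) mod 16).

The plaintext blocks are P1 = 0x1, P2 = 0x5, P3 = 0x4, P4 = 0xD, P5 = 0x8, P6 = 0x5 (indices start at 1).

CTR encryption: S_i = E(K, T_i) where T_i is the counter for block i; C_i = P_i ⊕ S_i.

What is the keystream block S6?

C1: T = 0xB, S = E(K, T) = 0x8; 0x1 ⊕ 0x8 = 0x9.
C2: T = 0xC, S = E(K, T) = 0x9; 0x5 ⊕ 0x9 = 0xC.
C3: T = 0xD, S = E(K, T) = 0xA; 0x4 ⊕ 0xA = 0xE.
C4: T = 0xE, S = E(K, T) = 0xB; 0xD ⊕ 0xB = 0x6.
C5: T = 0xF, S = E(K, T) = 0xC; 0x8 ⊕ 0xC = 0x4.
C6: T = 0x0, S = E(K, T) = 0xD; 0x5 ⊕ 0xD = 0x8.
So S6 = 0xD.

0xD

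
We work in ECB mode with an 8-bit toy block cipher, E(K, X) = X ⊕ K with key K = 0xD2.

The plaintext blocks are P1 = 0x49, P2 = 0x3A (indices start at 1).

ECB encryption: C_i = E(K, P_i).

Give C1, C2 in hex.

C1: E(K, 0x49) = 0x9B.
C2: E(K, 0x3A) = 0xE8.

C1 = 0x9B, C2 = 0xE8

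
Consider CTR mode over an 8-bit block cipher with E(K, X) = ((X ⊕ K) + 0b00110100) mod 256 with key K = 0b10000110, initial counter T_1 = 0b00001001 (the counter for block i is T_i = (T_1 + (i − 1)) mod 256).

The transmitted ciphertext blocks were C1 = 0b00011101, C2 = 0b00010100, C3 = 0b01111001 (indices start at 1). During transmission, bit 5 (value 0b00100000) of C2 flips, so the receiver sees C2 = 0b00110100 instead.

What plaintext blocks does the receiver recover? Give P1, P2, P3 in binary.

CTR decryption: S_i = E(K, T_i) where T_i is the counter for block i; P_i = C_i ⊕ S_i.
Only C2 changed, to 0b00110100. In CTR, a change in C_i flips the same bit in P_i only; the keystream is unaffected. Decrypting the received ciphertext:
P1: T = 0b00001001, S = E(K, T) = 0b11000011; 0b00011101 ⊕ 0b11000011 = 0b11011110.
P2: T = 0b00001010, S = E(K, T) = 0b11000000; 0b00110100 ⊕ 0b11000000 = 0b11110100.
P3: T = 0b00001011, S = E(K, T) = 0b11000001; 0b01111001 ⊕ 0b11000001 = 0b10111000.
Blocks that differ from the original plaintext: P2.

P1 = 0b11011110, P2 = 0b11110100, P3 = 0b10111000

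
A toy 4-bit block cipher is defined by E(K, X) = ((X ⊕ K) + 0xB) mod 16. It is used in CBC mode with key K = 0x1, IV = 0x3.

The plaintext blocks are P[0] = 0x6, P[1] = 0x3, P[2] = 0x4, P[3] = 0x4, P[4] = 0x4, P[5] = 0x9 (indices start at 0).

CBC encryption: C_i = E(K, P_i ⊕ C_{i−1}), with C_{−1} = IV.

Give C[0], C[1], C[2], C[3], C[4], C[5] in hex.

C[0] = 0xF, C[1] = 0x8, C[2] = 0x8, C[3] = 0x8, C[4] = 0x8, C[5] = 0xB

C[0]: P[0] ⊕ 0x3 = 0x5; E(K, 0x5) = 0xF.
C[1]: P[1] ⊕ 0xF = 0xC; E(K, 0xC) = 0x8.
C[2]: P[2] ⊕ 0x8 = 0xC; E(K, 0xC) = 0x8.
C[3]: P[3] ⊕ 0x8 = 0xC; E(K, 0xC) = 0x8.
C[4]: P[4] ⊕ 0x8 = 0xC; E(K, 0xC) = 0x8.
C[5]: P[5] ⊕ 0x8 = 0x1; E(K, 0x1) = 0xB.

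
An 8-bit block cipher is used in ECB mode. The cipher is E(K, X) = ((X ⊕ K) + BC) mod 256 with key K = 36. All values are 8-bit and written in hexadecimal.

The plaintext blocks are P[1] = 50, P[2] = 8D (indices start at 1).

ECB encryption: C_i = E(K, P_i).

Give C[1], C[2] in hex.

C[1] = 22, C[2] = 77

C[1]: E(K, 50) = 22.
C[2]: E(K, 8D) = 77.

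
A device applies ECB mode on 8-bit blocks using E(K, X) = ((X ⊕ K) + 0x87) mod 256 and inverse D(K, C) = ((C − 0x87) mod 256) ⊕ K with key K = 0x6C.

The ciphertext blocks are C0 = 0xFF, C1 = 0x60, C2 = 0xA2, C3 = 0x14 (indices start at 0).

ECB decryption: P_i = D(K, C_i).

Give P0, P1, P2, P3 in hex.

P0 = 0x14, P1 = 0xB5, P2 = 0x77, P3 = 0xE1

P0: D(K, 0xFF) = 0x14.
P1: D(K, 0x60) = 0xB5.
P2: D(K, 0xA2) = 0x77.
P3: D(K, 0x14) = 0xE1.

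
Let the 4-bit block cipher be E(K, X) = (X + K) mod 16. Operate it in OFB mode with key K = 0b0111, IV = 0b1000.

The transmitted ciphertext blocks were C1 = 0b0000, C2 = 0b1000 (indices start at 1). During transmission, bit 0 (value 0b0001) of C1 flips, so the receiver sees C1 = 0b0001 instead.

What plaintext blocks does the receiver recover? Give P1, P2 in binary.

OFB decryption: S_i = E(K, S_{i−1}) with S_{0} = IV; P_i = C_i ⊕ S_i.
Only C1 changed, to 0b0001. In OFB, a change in C_i flips the same bit in P_i only; the keystream is unaffected. Decrypting the received ciphertext:
P1: S = E(K, 0b1000) = 0b1111; 0b0001 ⊕ 0b1111 = 0b1110.
P2: S = E(K, 0b1111) = 0b0110; 0b1000 ⊕ 0b0110 = 0b1110.
Blocks that differ from the original plaintext: P1.

P1 = 0b1110, P2 = 0b1110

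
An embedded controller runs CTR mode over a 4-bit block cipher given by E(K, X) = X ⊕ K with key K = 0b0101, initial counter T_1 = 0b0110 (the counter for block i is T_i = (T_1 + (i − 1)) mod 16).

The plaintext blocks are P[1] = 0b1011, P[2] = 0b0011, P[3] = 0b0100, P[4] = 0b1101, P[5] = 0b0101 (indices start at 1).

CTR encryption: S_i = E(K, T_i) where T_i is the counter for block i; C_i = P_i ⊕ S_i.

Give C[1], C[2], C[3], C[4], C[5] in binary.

C[1] = 0b1000, C[2] = 0b0001, C[3] = 0b1001, C[4] = 0b0001, C[5] = 0b1010

C[1]: T = 0b0110, S = E(K, T) = 0b0011; 0b1011 ⊕ 0b0011 = 0b1000.
C[2]: T = 0b0111, S = E(K, T) = 0b0010; 0b0011 ⊕ 0b0010 = 0b0001.
C[3]: T = 0b1000, S = E(K, T) = 0b1101; 0b0100 ⊕ 0b1101 = 0b1001.
C[4]: T = 0b1001, S = E(K, T) = 0b1100; 0b1101 ⊕ 0b1100 = 0b0001.
C[5]: T = 0b1010, S = E(K, T) = 0b1111; 0b0101 ⊕ 0b1111 = 0b1010.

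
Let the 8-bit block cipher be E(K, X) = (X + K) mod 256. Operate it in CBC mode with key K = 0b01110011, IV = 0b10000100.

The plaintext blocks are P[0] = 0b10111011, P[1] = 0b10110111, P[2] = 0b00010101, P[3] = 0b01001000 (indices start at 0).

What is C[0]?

C[0] = 0b10110010

CBC encryption: C_i = E(K, P_i ⊕ C_{i−1}), with C_{−1} = IV.
C[0]: P[0] ⊕ 0b10000100 = 0b00111111; E(K, 0b00111111) = 0b10110010.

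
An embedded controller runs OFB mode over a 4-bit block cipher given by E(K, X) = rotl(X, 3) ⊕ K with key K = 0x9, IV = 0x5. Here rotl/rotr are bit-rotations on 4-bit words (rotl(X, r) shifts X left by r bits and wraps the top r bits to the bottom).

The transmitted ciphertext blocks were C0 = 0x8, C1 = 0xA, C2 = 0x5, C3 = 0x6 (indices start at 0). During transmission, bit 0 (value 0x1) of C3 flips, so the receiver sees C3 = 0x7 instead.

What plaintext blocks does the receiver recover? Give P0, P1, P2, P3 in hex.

OFB decryption: S_i = E(K, S_{i−1}) with S_{−1} = IV; P_i = C_i ⊕ S_i.
Only C3 changed, to 0x7. In OFB, a change in C_i flips the same bit in P_i only; the keystream is unaffected. Decrypting the received ciphertext:
P0: S = E(K, 0x5) = 0x3; 0x8 ⊕ 0x3 = 0xB.
P1: S = E(K, 0x3) = 0x0; 0xA ⊕ 0x0 = 0xA.
P2: S = E(K, 0x0) = 0x9; 0x5 ⊕ 0x9 = 0xC.
P3: S = E(K, 0x9) = 0x5; 0x7 ⊕ 0x5 = 0x2.
Blocks that differ from the original plaintext: P3.

P0 = 0xB, P1 = 0xA, P2 = 0xC, P3 = 0x2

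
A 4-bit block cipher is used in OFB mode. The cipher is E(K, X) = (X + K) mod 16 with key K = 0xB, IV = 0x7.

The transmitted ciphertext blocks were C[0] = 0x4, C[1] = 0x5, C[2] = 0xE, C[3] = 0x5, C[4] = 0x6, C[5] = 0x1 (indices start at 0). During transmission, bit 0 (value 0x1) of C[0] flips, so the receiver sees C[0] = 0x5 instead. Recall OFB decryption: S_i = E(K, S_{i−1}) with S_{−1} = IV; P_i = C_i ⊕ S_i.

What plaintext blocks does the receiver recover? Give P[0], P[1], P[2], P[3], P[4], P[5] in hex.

Only C[0] changed, to 0x5. In OFB, a change in C_i flips the same bit in P_i only; the keystream is unaffected. Decrypting the received ciphertext:
P[0]: S = E(K, 0x7) = 0x2; 0x5 ⊕ 0x2 = 0x7.
P[1]: S = E(K, 0x2) = 0xD; 0x5 ⊕ 0xD = 0x8.
P[2]: S = E(K, 0xD) = 0x8; 0xE ⊕ 0x8 = 0x6.
P[3]: S = E(K, 0x8) = 0x3; 0x5 ⊕ 0x3 = 0x6.
P[4]: S = E(K, 0x3) = 0xE; 0x6 ⊕ 0xE = 0x8.
P[5]: S = E(K, 0xE) = 0x9; 0x1 ⊕ 0x9 = 0x8.
Blocks that differ from the original plaintext: P[0].

P[0] = 0x7, P[1] = 0x8, P[2] = 0x6, P[3] = 0x6, P[4] = 0x8, P[5] = 0x8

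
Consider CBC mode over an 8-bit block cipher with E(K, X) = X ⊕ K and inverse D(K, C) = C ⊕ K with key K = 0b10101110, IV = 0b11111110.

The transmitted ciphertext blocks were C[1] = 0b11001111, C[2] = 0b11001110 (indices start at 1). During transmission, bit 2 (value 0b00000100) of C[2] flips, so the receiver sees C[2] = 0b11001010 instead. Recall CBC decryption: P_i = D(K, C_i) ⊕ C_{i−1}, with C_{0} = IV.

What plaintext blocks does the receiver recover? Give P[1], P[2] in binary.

Only C[2] changed, to 0b11001010. In CBC, a change in C_i garbles P_i and flips the same bit in P_{i+1}. Decrypting the received ciphertext:
P[1]: D(K, 0b11001111) = 0b01100001; 0b01100001 ⊕ 0b11111110 = 0b10011111.
P[2]: D(K, 0b11001010) = 0b01100100; 0b01100100 ⊕ 0b11001111 = 0b10101011.
Blocks that differ from the original plaintext: P[2].

P[1] = 0b10011111, P[2] = 0b10101011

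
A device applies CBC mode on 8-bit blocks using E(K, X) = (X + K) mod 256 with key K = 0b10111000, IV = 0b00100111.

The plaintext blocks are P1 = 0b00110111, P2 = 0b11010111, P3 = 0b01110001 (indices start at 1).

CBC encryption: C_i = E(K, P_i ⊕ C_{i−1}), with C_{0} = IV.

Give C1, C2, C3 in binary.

C1: P1 ⊕ 0b00100111 = 0b00010000; E(K, 0b00010000) = 0b11001000.
C2: P2 ⊕ 0b11001000 = 0b00011111; E(K, 0b00011111) = 0b11010111.
C3: P3 ⊕ 0b11010111 = 0b10100110; E(K, 0b10100110) = 0b01011110.

C1 = 0b11001000, C2 = 0b11010111, C3 = 0b01011110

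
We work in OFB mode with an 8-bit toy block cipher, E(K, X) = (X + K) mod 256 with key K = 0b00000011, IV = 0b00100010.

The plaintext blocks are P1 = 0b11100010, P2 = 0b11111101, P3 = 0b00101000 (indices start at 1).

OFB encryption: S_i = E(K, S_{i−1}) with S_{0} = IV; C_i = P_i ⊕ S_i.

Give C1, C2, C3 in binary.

C1 = 0b11000111, C2 = 0b11010101, C3 = 0b00000011

C1: S = E(K, 0b00100010) = 0b00100101; 0b11100010 ⊕ 0b00100101 = 0b11000111.
C2: S = E(K, 0b00100101) = 0b00101000; 0b11111101 ⊕ 0b00101000 = 0b11010101.
C3: S = E(K, 0b00101000) = 0b00101011; 0b00101000 ⊕ 0b00101011 = 0b00000011.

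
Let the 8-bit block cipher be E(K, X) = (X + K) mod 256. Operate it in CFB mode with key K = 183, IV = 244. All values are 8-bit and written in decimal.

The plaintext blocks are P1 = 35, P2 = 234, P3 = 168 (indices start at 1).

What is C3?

C3 = 36

CFB encryption: C_i = P_i ⊕ E(K, C_{i−1}), with C_{0} = IV.
C1: E(K, 244) = 171; 35 ⊕ 171 = 136.
C2: E(K, 136) = 63; 234 ⊕ 63 = 213.
C3: E(K, 213) = 140; 168 ⊕ 140 = 36.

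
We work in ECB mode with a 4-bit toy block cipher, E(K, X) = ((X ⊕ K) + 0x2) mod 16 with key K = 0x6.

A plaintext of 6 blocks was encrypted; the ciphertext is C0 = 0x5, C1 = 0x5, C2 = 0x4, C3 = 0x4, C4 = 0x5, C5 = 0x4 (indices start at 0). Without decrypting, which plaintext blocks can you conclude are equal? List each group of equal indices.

P0 = P1 = P4; P2 = P3 = P5

ECB encrypts each block independently with the same key, so equal ciphertext blocks imply equal plaintext blocks.
C0 = C1 = C4 = 0x5, so P0 = P1 = P4.
C2 = C3 = C5 = 0x4, so P2 = P3 = P5.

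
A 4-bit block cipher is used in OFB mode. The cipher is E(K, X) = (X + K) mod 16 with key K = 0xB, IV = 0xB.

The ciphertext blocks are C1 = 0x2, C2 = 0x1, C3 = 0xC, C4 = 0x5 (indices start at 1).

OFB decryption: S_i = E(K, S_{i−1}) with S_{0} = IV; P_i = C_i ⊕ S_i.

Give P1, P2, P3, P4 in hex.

P1 = 0x4, P2 = 0x0, P3 = 0x0, P4 = 0x2

P1: S = E(K, 0xB) = 0x6; 0x2 ⊕ 0x6 = 0x4.
P2: S = E(K, 0x6) = 0x1; 0x1 ⊕ 0x1 = 0x0.
P3: S = E(K, 0x1) = 0xC; 0xC ⊕ 0xC = 0x0.
P4: S = E(K, 0xC) = 0x7; 0x5 ⊕ 0x7 = 0x2.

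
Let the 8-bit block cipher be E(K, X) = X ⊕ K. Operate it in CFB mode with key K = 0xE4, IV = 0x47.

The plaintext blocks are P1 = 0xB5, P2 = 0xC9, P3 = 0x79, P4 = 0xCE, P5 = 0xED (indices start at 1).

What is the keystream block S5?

0x68

CFB encryption: C_i = P_i ⊕ E(K, C_{i−1}), with C_{0} = IV.
C1: E(K, 0x47) = 0xA3; 0xB5 ⊕ 0xA3 = 0x16.
C2: E(K, 0x16) = 0xF2; 0xC9 ⊕ 0xF2 = 0x3B.
C3: E(K, 0x3B) = 0xDF; 0x79 ⊕ 0xDF = 0xA6.
C4: E(K, 0xA6) = 0x42; 0xCE ⊕ 0x42 = 0x8C.
C5: E(K, 0x8C) = 0x68; 0xED ⊕ 0x68 = 0x85.
So S5 = 0x68.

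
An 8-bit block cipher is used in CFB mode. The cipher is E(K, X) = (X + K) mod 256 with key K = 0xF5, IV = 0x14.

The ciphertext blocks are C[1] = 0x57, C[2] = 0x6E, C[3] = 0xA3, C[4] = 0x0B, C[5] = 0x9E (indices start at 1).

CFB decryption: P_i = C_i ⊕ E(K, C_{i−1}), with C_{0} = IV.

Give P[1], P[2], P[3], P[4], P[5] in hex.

P[1]: E(K, 0x14) = 0x09; 0x57 ⊕ 0x09 = 0x5E.
P[2]: E(K, 0x57) = 0x4C; 0x6E ⊕ 0x4C = 0x22.
P[3]: E(K, 0x6E) = 0x63; 0xA3 ⊕ 0x63 = 0xC0.
P[4]: E(K, 0xA3) = 0x98; 0x0B ⊕ 0x98 = 0x93.
P[5]: E(K, 0x0B) = 0x00; 0x9E ⊕ 0x00 = 0x9E.

P[1] = 0x5E, P[2] = 0x22, P[3] = 0xC0, P[4] = 0x93, P[5] = 0x9E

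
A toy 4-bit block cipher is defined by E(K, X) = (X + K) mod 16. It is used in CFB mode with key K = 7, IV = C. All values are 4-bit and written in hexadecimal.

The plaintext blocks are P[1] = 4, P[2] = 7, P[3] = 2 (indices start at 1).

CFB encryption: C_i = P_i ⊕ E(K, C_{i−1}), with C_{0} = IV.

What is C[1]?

C[1] = 7

C[1]: E(K, C) = 3; 4 ⊕ 3 = 7.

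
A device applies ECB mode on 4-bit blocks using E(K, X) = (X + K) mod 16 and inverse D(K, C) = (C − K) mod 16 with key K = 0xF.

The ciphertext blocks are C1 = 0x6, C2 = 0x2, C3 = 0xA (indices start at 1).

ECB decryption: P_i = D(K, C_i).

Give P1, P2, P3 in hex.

P1: D(K, 0x6) = 0x7.
P2: D(K, 0x2) = 0x3.
P3: D(K, 0xA) = 0xB.

P1 = 0x7, P2 = 0x3, P3 = 0xB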